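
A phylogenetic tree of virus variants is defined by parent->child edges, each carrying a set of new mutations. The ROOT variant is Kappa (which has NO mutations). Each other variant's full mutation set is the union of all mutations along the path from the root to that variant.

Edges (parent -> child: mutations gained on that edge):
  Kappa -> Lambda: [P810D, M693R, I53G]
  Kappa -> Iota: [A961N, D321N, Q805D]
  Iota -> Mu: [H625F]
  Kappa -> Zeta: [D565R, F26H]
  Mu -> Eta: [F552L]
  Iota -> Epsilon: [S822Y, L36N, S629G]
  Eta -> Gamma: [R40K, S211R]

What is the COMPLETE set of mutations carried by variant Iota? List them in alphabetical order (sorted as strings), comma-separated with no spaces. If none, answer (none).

Answer: A961N,D321N,Q805D

Derivation:
At Kappa: gained [] -> total []
At Iota: gained ['A961N', 'D321N', 'Q805D'] -> total ['A961N', 'D321N', 'Q805D']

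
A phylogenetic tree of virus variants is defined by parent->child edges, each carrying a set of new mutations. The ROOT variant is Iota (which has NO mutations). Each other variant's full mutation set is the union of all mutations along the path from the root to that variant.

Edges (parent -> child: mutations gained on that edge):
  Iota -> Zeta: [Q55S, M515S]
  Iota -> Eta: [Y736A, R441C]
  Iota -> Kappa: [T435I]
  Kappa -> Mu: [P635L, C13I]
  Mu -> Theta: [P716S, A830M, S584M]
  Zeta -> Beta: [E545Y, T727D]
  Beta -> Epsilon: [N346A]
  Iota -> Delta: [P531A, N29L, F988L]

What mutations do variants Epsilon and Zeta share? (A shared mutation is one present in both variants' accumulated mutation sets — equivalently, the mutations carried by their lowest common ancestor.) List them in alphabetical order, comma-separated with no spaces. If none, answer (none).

Accumulating mutations along path to Epsilon:
  At Iota: gained [] -> total []
  At Zeta: gained ['Q55S', 'M515S'] -> total ['M515S', 'Q55S']
  At Beta: gained ['E545Y', 'T727D'] -> total ['E545Y', 'M515S', 'Q55S', 'T727D']
  At Epsilon: gained ['N346A'] -> total ['E545Y', 'M515S', 'N346A', 'Q55S', 'T727D']
Mutations(Epsilon) = ['E545Y', 'M515S', 'N346A', 'Q55S', 'T727D']
Accumulating mutations along path to Zeta:
  At Iota: gained [] -> total []
  At Zeta: gained ['Q55S', 'M515S'] -> total ['M515S', 'Q55S']
Mutations(Zeta) = ['M515S', 'Q55S']
Intersection: ['E545Y', 'M515S', 'N346A', 'Q55S', 'T727D'] ∩ ['M515S', 'Q55S'] = ['M515S', 'Q55S']

Answer: M515S,Q55S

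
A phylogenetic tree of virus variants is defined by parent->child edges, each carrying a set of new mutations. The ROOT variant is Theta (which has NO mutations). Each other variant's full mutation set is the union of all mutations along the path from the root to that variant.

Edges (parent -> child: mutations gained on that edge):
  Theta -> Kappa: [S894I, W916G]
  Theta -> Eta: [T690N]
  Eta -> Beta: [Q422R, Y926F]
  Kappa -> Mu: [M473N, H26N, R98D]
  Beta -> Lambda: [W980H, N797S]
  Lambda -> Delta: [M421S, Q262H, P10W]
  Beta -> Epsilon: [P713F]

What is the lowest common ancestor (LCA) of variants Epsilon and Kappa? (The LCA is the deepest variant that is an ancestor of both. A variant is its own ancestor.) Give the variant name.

Answer: Theta

Derivation:
Path from root to Epsilon: Theta -> Eta -> Beta -> Epsilon
  ancestors of Epsilon: {Theta, Eta, Beta, Epsilon}
Path from root to Kappa: Theta -> Kappa
  ancestors of Kappa: {Theta, Kappa}
Common ancestors: {Theta}
Walk up from Kappa: Kappa (not in ancestors of Epsilon), Theta (in ancestors of Epsilon)
Deepest common ancestor (LCA) = Theta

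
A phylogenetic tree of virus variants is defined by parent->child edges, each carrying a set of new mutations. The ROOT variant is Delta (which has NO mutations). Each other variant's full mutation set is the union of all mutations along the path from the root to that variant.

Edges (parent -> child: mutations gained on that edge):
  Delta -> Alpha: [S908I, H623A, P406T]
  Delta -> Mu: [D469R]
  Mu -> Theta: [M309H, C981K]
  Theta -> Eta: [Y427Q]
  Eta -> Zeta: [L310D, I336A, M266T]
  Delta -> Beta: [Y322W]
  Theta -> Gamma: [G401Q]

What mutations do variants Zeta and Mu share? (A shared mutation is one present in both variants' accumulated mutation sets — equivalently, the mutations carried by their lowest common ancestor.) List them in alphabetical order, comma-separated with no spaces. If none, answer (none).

Answer: D469R

Derivation:
Accumulating mutations along path to Zeta:
  At Delta: gained [] -> total []
  At Mu: gained ['D469R'] -> total ['D469R']
  At Theta: gained ['M309H', 'C981K'] -> total ['C981K', 'D469R', 'M309H']
  At Eta: gained ['Y427Q'] -> total ['C981K', 'D469R', 'M309H', 'Y427Q']
  At Zeta: gained ['L310D', 'I336A', 'M266T'] -> total ['C981K', 'D469R', 'I336A', 'L310D', 'M266T', 'M309H', 'Y427Q']
Mutations(Zeta) = ['C981K', 'D469R', 'I336A', 'L310D', 'M266T', 'M309H', 'Y427Q']
Accumulating mutations along path to Mu:
  At Delta: gained [] -> total []
  At Mu: gained ['D469R'] -> total ['D469R']
Mutations(Mu) = ['D469R']
Intersection: ['C981K', 'D469R', 'I336A', 'L310D', 'M266T', 'M309H', 'Y427Q'] ∩ ['D469R'] = ['D469R']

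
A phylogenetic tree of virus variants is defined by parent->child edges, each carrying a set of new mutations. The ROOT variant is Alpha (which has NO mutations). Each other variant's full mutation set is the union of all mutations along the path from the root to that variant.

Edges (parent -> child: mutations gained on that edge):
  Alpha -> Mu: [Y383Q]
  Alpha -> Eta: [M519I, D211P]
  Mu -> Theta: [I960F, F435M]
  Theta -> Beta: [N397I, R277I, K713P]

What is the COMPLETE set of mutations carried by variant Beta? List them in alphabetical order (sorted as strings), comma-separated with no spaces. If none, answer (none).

Answer: F435M,I960F,K713P,N397I,R277I,Y383Q

Derivation:
At Alpha: gained [] -> total []
At Mu: gained ['Y383Q'] -> total ['Y383Q']
At Theta: gained ['I960F', 'F435M'] -> total ['F435M', 'I960F', 'Y383Q']
At Beta: gained ['N397I', 'R277I', 'K713P'] -> total ['F435M', 'I960F', 'K713P', 'N397I', 'R277I', 'Y383Q']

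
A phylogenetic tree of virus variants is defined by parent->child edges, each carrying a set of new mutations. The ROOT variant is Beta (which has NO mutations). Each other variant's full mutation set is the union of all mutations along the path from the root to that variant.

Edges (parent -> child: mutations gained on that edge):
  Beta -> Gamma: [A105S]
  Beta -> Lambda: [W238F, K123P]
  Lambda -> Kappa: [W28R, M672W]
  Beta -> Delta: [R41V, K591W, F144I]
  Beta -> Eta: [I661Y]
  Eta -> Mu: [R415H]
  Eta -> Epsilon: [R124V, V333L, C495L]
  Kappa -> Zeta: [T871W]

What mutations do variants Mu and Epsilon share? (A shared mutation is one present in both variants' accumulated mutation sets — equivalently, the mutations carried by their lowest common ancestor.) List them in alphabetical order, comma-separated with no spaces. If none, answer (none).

Answer: I661Y

Derivation:
Accumulating mutations along path to Mu:
  At Beta: gained [] -> total []
  At Eta: gained ['I661Y'] -> total ['I661Y']
  At Mu: gained ['R415H'] -> total ['I661Y', 'R415H']
Mutations(Mu) = ['I661Y', 'R415H']
Accumulating mutations along path to Epsilon:
  At Beta: gained [] -> total []
  At Eta: gained ['I661Y'] -> total ['I661Y']
  At Epsilon: gained ['R124V', 'V333L', 'C495L'] -> total ['C495L', 'I661Y', 'R124V', 'V333L']
Mutations(Epsilon) = ['C495L', 'I661Y', 'R124V', 'V333L']
Intersection: ['I661Y', 'R415H'] ∩ ['C495L', 'I661Y', 'R124V', 'V333L'] = ['I661Y']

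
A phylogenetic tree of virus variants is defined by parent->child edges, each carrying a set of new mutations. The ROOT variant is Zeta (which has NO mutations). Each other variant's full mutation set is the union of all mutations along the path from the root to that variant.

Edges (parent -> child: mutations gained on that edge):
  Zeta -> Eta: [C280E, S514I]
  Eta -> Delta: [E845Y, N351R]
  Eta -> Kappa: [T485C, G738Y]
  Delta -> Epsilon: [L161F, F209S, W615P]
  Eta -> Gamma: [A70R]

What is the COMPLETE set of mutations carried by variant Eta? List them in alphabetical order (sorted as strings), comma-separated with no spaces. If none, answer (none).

Answer: C280E,S514I

Derivation:
At Zeta: gained [] -> total []
At Eta: gained ['C280E', 'S514I'] -> total ['C280E', 'S514I']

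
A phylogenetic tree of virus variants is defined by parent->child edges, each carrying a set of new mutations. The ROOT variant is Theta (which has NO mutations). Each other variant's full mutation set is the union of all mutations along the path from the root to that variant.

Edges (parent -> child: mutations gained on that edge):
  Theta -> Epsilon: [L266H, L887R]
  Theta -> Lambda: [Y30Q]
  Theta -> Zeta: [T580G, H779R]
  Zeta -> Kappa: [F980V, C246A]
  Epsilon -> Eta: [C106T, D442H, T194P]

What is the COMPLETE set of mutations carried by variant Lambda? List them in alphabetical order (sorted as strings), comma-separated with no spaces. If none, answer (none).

At Theta: gained [] -> total []
At Lambda: gained ['Y30Q'] -> total ['Y30Q']

Answer: Y30Q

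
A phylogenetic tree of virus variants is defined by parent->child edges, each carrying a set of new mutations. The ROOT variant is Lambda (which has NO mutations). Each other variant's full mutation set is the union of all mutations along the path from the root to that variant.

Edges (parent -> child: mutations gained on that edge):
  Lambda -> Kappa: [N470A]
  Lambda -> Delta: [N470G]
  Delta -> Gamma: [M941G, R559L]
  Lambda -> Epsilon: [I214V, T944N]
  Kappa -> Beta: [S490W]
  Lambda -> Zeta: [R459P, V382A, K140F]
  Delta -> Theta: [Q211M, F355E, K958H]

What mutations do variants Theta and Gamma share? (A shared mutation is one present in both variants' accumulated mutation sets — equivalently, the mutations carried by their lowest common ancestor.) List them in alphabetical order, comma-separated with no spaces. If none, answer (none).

Answer: N470G

Derivation:
Accumulating mutations along path to Theta:
  At Lambda: gained [] -> total []
  At Delta: gained ['N470G'] -> total ['N470G']
  At Theta: gained ['Q211M', 'F355E', 'K958H'] -> total ['F355E', 'K958H', 'N470G', 'Q211M']
Mutations(Theta) = ['F355E', 'K958H', 'N470G', 'Q211M']
Accumulating mutations along path to Gamma:
  At Lambda: gained [] -> total []
  At Delta: gained ['N470G'] -> total ['N470G']
  At Gamma: gained ['M941G', 'R559L'] -> total ['M941G', 'N470G', 'R559L']
Mutations(Gamma) = ['M941G', 'N470G', 'R559L']
Intersection: ['F355E', 'K958H', 'N470G', 'Q211M'] ∩ ['M941G', 'N470G', 'R559L'] = ['N470G']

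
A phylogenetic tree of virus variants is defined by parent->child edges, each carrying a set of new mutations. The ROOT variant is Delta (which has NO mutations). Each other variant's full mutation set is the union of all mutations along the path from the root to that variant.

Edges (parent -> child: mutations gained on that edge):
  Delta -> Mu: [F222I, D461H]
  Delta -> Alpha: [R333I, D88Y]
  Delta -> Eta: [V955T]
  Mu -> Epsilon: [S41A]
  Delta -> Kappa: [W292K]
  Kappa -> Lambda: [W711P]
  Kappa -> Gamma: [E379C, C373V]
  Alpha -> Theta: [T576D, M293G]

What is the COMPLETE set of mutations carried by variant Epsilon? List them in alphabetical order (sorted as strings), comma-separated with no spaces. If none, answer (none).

Answer: D461H,F222I,S41A

Derivation:
At Delta: gained [] -> total []
At Mu: gained ['F222I', 'D461H'] -> total ['D461H', 'F222I']
At Epsilon: gained ['S41A'] -> total ['D461H', 'F222I', 'S41A']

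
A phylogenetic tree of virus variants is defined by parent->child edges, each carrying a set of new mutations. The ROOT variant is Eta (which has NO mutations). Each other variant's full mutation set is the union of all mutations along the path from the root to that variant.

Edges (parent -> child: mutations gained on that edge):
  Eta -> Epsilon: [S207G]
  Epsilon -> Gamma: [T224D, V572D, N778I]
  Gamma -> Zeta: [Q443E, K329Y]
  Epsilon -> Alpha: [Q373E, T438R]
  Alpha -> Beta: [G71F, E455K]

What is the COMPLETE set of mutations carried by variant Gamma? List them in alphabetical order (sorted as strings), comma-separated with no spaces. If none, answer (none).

Answer: N778I,S207G,T224D,V572D

Derivation:
At Eta: gained [] -> total []
At Epsilon: gained ['S207G'] -> total ['S207G']
At Gamma: gained ['T224D', 'V572D', 'N778I'] -> total ['N778I', 'S207G', 'T224D', 'V572D']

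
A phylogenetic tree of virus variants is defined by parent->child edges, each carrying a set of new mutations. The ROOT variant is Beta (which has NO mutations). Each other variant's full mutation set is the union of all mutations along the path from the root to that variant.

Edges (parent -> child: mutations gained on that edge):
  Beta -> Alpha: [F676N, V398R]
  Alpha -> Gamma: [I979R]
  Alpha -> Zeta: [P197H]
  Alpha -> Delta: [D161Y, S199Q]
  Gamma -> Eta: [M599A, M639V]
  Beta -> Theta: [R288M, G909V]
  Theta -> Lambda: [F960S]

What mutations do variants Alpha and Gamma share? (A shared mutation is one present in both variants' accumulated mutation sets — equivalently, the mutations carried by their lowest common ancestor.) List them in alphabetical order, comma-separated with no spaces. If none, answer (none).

Accumulating mutations along path to Alpha:
  At Beta: gained [] -> total []
  At Alpha: gained ['F676N', 'V398R'] -> total ['F676N', 'V398R']
Mutations(Alpha) = ['F676N', 'V398R']
Accumulating mutations along path to Gamma:
  At Beta: gained [] -> total []
  At Alpha: gained ['F676N', 'V398R'] -> total ['F676N', 'V398R']
  At Gamma: gained ['I979R'] -> total ['F676N', 'I979R', 'V398R']
Mutations(Gamma) = ['F676N', 'I979R', 'V398R']
Intersection: ['F676N', 'V398R'] ∩ ['F676N', 'I979R', 'V398R'] = ['F676N', 'V398R']

Answer: F676N,V398R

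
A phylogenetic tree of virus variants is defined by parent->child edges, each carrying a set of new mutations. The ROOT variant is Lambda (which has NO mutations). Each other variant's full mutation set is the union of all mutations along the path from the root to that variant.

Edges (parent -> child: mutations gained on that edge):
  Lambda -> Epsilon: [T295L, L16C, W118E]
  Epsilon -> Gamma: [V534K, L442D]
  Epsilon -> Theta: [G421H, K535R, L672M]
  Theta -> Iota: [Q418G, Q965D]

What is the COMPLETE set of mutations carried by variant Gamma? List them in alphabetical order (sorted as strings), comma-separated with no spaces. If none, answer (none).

Answer: L16C,L442D,T295L,V534K,W118E

Derivation:
At Lambda: gained [] -> total []
At Epsilon: gained ['T295L', 'L16C', 'W118E'] -> total ['L16C', 'T295L', 'W118E']
At Gamma: gained ['V534K', 'L442D'] -> total ['L16C', 'L442D', 'T295L', 'V534K', 'W118E']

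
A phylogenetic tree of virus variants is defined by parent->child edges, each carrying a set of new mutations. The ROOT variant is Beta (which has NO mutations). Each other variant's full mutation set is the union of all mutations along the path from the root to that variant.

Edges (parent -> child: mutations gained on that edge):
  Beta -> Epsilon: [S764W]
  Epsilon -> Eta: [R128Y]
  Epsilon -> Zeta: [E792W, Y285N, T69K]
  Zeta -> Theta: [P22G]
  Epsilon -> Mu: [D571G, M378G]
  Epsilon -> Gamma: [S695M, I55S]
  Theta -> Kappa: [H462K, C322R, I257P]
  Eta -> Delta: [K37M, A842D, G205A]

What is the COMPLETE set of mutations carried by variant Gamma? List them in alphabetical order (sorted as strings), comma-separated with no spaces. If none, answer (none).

Answer: I55S,S695M,S764W

Derivation:
At Beta: gained [] -> total []
At Epsilon: gained ['S764W'] -> total ['S764W']
At Gamma: gained ['S695M', 'I55S'] -> total ['I55S', 'S695M', 'S764W']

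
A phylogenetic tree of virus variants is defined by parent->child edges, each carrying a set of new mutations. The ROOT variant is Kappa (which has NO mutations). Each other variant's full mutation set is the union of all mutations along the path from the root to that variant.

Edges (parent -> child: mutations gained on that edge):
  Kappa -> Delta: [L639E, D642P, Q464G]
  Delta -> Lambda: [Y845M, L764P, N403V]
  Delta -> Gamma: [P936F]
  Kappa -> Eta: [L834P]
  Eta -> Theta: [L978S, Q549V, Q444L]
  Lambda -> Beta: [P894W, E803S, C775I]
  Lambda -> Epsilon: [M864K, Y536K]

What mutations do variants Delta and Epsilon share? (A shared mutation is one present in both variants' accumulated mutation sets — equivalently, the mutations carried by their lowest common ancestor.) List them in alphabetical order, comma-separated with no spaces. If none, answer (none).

Answer: D642P,L639E,Q464G

Derivation:
Accumulating mutations along path to Delta:
  At Kappa: gained [] -> total []
  At Delta: gained ['L639E', 'D642P', 'Q464G'] -> total ['D642P', 'L639E', 'Q464G']
Mutations(Delta) = ['D642P', 'L639E', 'Q464G']
Accumulating mutations along path to Epsilon:
  At Kappa: gained [] -> total []
  At Delta: gained ['L639E', 'D642P', 'Q464G'] -> total ['D642P', 'L639E', 'Q464G']
  At Lambda: gained ['Y845M', 'L764P', 'N403V'] -> total ['D642P', 'L639E', 'L764P', 'N403V', 'Q464G', 'Y845M']
  At Epsilon: gained ['M864K', 'Y536K'] -> total ['D642P', 'L639E', 'L764P', 'M864K', 'N403V', 'Q464G', 'Y536K', 'Y845M']
Mutations(Epsilon) = ['D642P', 'L639E', 'L764P', 'M864K', 'N403V', 'Q464G', 'Y536K', 'Y845M']
Intersection: ['D642P', 'L639E', 'Q464G'] ∩ ['D642P', 'L639E', 'L764P', 'M864K', 'N403V', 'Q464G', 'Y536K', 'Y845M'] = ['D642P', 'L639E', 'Q464G']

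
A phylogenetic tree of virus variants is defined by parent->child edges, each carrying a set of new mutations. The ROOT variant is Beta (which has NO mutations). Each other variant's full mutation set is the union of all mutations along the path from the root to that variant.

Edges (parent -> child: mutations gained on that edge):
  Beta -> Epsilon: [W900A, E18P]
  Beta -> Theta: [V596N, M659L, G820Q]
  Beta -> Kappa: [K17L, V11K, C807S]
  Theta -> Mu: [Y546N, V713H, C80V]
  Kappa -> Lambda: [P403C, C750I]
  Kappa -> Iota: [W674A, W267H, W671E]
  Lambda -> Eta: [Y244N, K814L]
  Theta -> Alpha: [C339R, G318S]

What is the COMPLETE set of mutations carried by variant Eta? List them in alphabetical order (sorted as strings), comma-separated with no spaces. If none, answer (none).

Answer: C750I,C807S,K17L,K814L,P403C,V11K,Y244N

Derivation:
At Beta: gained [] -> total []
At Kappa: gained ['K17L', 'V11K', 'C807S'] -> total ['C807S', 'K17L', 'V11K']
At Lambda: gained ['P403C', 'C750I'] -> total ['C750I', 'C807S', 'K17L', 'P403C', 'V11K']
At Eta: gained ['Y244N', 'K814L'] -> total ['C750I', 'C807S', 'K17L', 'K814L', 'P403C', 'V11K', 'Y244N']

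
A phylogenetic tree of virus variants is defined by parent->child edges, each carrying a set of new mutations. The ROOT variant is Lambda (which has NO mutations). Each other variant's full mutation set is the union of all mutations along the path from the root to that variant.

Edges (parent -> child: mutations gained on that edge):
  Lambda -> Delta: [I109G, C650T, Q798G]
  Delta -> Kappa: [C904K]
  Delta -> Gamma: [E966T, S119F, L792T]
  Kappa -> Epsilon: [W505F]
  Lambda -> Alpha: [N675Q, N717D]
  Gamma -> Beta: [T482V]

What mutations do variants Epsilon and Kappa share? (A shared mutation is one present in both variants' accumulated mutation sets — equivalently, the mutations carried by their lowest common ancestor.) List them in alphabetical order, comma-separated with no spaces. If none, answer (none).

Answer: C650T,C904K,I109G,Q798G

Derivation:
Accumulating mutations along path to Epsilon:
  At Lambda: gained [] -> total []
  At Delta: gained ['I109G', 'C650T', 'Q798G'] -> total ['C650T', 'I109G', 'Q798G']
  At Kappa: gained ['C904K'] -> total ['C650T', 'C904K', 'I109G', 'Q798G']
  At Epsilon: gained ['W505F'] -> total ['C650T', 'C904K', 'I109G', 'Q798G', 'W505F']
Mutations(Epsilon) = ['C650T', 'C904K', 'I109G', 'Q798G', 'W505F']
Accumulating mutations along path to Kappa:
  At Lambda: gained [] -> total []
  At Delta: gained ['I109G', 'C650T', 'Q798G'] -> total ['C650T', 'I109G', 'Q798G']
  At Kappa: gained ['C904K'] -> total ['C650T', 'C904K', 'I109G', 'Q798G']
Mutations(Kappa) = ['C650T', 'C904K', 'I109G', 'Q798G']
Intersection: ['C650T', 'C904K', 'I109G', 'Q798G', 'W505F'] ∩ ['C650T', 'C904K', 'I109G', 'Q798G'] = ['C650T', 'C904K', 'I109G', 'Q798G']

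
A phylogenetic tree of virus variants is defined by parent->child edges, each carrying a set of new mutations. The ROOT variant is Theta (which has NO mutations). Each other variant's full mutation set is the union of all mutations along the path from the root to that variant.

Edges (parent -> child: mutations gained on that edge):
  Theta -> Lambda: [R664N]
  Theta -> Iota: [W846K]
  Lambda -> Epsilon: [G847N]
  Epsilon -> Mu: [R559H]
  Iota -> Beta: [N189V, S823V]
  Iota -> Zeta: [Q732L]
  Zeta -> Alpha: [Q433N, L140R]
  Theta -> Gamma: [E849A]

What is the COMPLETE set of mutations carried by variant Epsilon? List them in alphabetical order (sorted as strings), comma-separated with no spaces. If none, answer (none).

Answer: G847N,R664N

Derivation:
At Theta: gained [] -> total []
At Lambda: gained ['R664N'] -> total ['R664N']
At Epsilon: gained ['G847N'] -> total ['G847N', 'R664N']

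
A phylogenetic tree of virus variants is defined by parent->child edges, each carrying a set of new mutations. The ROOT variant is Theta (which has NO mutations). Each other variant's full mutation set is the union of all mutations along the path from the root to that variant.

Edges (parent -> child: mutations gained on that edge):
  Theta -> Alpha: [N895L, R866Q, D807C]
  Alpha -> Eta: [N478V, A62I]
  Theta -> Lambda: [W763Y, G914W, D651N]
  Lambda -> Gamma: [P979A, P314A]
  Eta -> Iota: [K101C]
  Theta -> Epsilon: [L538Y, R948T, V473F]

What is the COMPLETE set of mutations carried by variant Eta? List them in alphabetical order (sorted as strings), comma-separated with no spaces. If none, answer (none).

At Theta: gained [] -> total []
At Alpha: gained ['N895L', 'R866Q', 'D807C'] -> total ['D807C', 'N895L', 'R866Q']
At Eta: gained ['N478V', 'A62I'] -> total ['A62I', 'D807C', 'N478V', 'N895L', 'R866Q']

Answer: A62I,D807C,N478V,N895L,R866Q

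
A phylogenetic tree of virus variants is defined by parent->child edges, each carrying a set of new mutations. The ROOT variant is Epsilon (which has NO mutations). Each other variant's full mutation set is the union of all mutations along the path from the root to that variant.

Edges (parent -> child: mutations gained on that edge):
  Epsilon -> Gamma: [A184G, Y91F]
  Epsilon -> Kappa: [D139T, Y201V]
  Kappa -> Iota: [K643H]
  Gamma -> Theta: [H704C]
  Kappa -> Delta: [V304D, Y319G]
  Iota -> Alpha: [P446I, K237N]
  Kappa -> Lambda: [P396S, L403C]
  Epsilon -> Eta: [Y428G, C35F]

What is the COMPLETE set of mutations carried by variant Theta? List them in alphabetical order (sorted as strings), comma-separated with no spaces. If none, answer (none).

At Epsilon: gained [] -> total []
At Gamma: gained ['A184G', 'Y91F'] -> total ['A184G', 'Y91F']
At Theta: gained ['H704C'] -> total ['A184G', 'H704C', 'Y91F']

Answer: A184G,H704C,Y91F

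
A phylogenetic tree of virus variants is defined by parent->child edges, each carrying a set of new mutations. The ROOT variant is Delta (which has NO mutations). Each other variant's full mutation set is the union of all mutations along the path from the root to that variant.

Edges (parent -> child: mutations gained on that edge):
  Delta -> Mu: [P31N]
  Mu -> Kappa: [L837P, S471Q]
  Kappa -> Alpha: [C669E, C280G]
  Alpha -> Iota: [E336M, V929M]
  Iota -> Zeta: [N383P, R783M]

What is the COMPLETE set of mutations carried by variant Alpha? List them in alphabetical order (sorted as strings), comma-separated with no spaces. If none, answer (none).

Answer: C280G,C669E,L837P,P31N,S471Q

Derivation:
At Delta: gained [] -> total []
At Mu: gained ['P31N'] -> total ['P31N']
At Kappa: gained ['L837P', 'S471Q'] -> total ['L837P', 'P31N', 'S471Q']
At Alpha: gained ['C669E', 'C280G'] -> total ['C280G', 'C669E', 'L837P', 'P31N', 'S471Q']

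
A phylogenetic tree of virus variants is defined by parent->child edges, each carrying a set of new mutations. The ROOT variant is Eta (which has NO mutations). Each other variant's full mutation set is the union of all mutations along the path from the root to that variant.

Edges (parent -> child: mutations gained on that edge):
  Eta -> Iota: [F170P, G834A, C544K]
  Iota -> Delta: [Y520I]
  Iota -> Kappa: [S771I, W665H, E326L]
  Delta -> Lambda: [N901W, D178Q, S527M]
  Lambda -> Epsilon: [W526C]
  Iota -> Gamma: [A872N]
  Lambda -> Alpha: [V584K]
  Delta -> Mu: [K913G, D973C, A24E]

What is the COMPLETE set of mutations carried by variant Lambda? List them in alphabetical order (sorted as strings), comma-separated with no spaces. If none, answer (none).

At Eta: gained [] -> total []
At Iota: gained ['F170P', 'G834A', 'C544K'] -> total ['C544K', 'F170P', 'G834A']
At Delta: gained ['Y520I'] -> total ['C544K', 'F170P', 'G834A', 'Y520I']
At Lambda: gained ['N901W', 'D178Q', 'S527M'] -> total ['C544K', 'D178Q', 'F170P', 'G834A', 'N901W', 'S527M', 'Y520I']

Answer: C544K,D178Q,F170P,G834A,N901W,S527M,Y520I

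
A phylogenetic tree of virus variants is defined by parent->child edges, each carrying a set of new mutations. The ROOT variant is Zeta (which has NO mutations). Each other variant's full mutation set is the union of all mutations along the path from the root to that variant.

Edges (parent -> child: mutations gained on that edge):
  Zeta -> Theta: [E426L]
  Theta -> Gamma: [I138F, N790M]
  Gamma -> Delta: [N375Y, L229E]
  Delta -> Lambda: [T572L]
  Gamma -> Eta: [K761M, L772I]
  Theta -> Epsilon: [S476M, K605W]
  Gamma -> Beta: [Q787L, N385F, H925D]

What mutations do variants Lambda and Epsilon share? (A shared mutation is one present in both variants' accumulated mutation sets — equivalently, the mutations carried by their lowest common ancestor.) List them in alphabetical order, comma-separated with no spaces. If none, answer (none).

Accumulating mutations along path to Lambda:
  At Zeta: gained [] -> total []
  At Theta: gained ['E426L'] -> total ['E426L']
  At Gamma: gained ['I138F', 'N790M'] -> total ['E426L', 'I138F', 'N790M']
  At Delta: gained ['N375Y', 'L229E'] -> total ['E426L', 'I138F', 'L229E', 'N375Y', 'N790M']
  At Lambda: gained ['T572L'] -> total ['E426L', 'I138F', 'L229E', 'N375Y', 'N790M', 'T572L']
Mutations(Lambda) = ['E426L', 'I138F', 'L229E', 'N375Y', 'N790M', 'T572L']
Accumulating mutations along path to Epsilon:
  At Zeta: gained [] -> total []
  At Theta: gained ['E426L'] -> total ['E426L']
  At Epsilon: gained ['S476M', 'K605W'] -> total ['E426L', 'K605W', 'S476M']
Mutations(Epsilon) = ['E426L', 'K605W', 'S476M']
Intersection: ['E426L', 'I138F', 'L229E', 'N375Y', 'N790M', 'T572L'] ∩ ['E426L', 'K605W', 'S476M'] = ['E426L']

Answer: E426L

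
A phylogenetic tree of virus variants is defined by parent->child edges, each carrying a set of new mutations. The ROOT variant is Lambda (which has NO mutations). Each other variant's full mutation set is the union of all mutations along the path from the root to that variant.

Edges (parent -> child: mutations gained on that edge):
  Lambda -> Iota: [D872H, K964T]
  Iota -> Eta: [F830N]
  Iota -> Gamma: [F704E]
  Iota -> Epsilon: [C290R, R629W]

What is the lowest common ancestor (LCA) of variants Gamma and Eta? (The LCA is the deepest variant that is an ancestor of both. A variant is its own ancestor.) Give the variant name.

Answer: Iota

Derivation:
Path from root to Gamma: Lambda -> Iota -> Gamma
  ancestors of Gamma: {Lambda, Iota, Gamma}
Path from root to Eta: Lambda -> Iota -> Eta
  ancestors of Eta: {Lambda, Iota, Eta}
Common ancestors: {Lambda, Iota}
Walk up from Eta: Eta (not in ancestors of Gamma), Iota (in ancestors of Gamma), Lambda (in ancestors of Gamma)
Deepest common ancestor (LCA) = Iota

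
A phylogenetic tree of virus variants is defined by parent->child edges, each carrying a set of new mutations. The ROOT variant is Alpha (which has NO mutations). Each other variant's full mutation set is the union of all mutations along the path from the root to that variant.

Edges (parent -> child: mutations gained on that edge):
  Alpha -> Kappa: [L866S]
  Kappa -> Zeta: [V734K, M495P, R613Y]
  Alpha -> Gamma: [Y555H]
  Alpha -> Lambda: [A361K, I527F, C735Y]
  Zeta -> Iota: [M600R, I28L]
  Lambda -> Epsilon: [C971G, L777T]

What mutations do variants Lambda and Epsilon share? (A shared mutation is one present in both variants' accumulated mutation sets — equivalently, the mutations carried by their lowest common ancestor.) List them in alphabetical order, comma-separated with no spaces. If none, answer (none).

Answer: A361K,C735Y,I527F

Derivation:
Accumulating mutations along path to Lambda:
  At Alpha: gained [] -> total []
  At Lambda: gained ['A361K', 'I527F', 'C735Y'] -> total ['A361K', 'C735Y', 'I527F']
Mutations(Lambda) = ['A361K', 'C735Y', 'I527F']
Accumulating mutations along path to Epsilon:
  At Alpha: gained [] -> total []
  At Lambda: gained ['A361K', 'I527F', 'C735Y'] -> total ['A361K', 'C735Y', 'I527F']
  At Epsilon: gained ['C971G', 'L777T'] -> total ['A361K', 'C735Y', 'C971G', 'I527F', 'L777T']
Mutations(Epsilon) = ['A361K', 'C735Y', 'C971G', 'I527F', 'L777T']
Intersection: ['A361K', 'C735Y', 'I527F'] ∩ ['A361K', 'C735Y', 'C971G', 'I527F', 'L777T'] = ['A361K', 'C735Y', 'I527F']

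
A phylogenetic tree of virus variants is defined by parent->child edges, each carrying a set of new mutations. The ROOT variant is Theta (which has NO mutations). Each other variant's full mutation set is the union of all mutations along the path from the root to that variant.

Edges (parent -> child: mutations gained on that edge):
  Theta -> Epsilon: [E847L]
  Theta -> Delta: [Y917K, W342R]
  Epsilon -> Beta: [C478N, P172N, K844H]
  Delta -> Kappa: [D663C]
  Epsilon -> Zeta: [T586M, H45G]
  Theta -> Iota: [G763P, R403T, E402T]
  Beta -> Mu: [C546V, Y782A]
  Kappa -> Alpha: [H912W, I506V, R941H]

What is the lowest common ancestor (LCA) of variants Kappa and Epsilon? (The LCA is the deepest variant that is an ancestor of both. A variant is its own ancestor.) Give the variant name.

Path from root to Kappa: Theta -> Delta -> Kappa
  ancestors of Kappa: {Theta, Delta, Kappa}
Path from root to Epsilon: Theta -> Epsilon
  ancestors of Epsilon: {Theta, Epsilon}
Common ancestors: {Theta}
Walk up from Epsilon: Epsilon (not in ancestors of Kappa), Theta (in ancestors of Kappa)
Deepest common ancestor (LCA) = Theta

Answer: Theta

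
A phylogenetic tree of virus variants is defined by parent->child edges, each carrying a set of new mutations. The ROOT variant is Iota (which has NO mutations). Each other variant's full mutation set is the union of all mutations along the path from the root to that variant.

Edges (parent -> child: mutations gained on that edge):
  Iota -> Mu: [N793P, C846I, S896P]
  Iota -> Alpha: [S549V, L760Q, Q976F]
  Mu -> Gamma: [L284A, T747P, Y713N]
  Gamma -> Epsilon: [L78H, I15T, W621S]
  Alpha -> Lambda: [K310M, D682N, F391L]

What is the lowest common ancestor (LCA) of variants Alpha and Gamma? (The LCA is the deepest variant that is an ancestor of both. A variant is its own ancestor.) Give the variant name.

Answer: Iota

Derivation:
Path from root to Alpha: Iota -> Alpha
  ancestors of Alpha: {Iota, Alpha}
Path from root to Gamma: Iota -> Mu -> Gamma
  ancestors of Gamma: {Iota, Mu, Gamma}
Common ancestors: {Iota}
Walk up from Gamma: Gamma (not in ancestors of Alpha), Mu (not in ancestors of Alpha), Iota (in ancestors of Alpha)
Deepest common ancestor (LCA) = Iota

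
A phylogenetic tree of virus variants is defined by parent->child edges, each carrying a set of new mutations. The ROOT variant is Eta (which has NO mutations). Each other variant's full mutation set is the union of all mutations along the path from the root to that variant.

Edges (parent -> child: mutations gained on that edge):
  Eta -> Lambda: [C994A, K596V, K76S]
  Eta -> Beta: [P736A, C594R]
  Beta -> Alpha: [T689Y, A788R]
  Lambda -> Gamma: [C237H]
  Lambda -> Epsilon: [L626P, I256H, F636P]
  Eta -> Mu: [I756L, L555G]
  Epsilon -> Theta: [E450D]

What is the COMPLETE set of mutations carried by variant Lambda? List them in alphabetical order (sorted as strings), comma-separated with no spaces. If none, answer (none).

Answer: C994A,K596V,K76S

Derivation:
At Eta: gained [] -> total []
At Lambda: gained ['C994A', 'K596V', 'K76S'] -> total ['C994A', 'K596V', 'K76S']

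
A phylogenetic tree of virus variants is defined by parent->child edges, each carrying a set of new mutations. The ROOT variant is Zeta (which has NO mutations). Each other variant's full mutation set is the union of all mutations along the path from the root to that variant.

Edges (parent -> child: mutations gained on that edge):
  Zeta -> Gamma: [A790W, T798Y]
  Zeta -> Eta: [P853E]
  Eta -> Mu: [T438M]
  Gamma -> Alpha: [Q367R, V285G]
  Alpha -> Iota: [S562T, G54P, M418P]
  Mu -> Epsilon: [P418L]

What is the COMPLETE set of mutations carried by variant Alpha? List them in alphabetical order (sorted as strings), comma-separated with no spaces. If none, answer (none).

Answer: A790W,Q367R,T798Y,V285G

Derivation:
At Zeta: gained [] -> total []
At Gamma: gained ['A790W', 'T798Y'] -> total ['A790W', 'T798Y']
At Alpha: gained ['Q367R', 'V285G'] -> total ['A790W', 'Q367R', 'T798Y', 'V285G']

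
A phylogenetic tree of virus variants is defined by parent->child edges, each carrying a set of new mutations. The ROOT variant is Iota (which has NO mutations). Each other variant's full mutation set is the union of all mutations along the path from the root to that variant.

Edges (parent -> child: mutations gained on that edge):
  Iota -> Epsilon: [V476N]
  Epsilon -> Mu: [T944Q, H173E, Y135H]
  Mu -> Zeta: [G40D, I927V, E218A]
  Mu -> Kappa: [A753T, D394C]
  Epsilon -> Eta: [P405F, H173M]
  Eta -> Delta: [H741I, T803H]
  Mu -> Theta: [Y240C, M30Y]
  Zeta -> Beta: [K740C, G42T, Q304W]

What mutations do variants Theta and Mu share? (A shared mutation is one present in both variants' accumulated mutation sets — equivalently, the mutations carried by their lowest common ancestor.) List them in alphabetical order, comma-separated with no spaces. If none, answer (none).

Accumulating mutations along path to Theta:
  At Iota: gained [] -> total []
  At Epsilon: gained ['V476N'] -> total ['V476N']
  At Mu: gained ['T944Q', 'H173E', 'Y135H'] -> total ['H173E', 'T944Q', 'V476N', 'Y135H']
  At Theta: gained ['Y240C', 'M30Y'] -> total ['H173E', 'M30Y', 'T944Q', 'V476N', 'Y135H', 'Y240C']
Mutations(Theta) = ['H173E', 'M30Y', 'T944Q', 'V476N', 'Y135H', 'Y240C']
Accumulating mutations along path to Mu:
  At Iota: gained [] -> total []
  At Epsilon: gained ['V476N'] -> total ['V476N']
  At Mu: gained ['T944Q', 'H173E', 'Y135H'] -> total ['H173E', 'T944Q', 'V476N', 'Y135H']
Mutations(Mu) = ['H173E', 'T944Q', 'V476N', 'Y135H']
Intersection: ['H173E', 'M30Y', 'T944Q', 'V476N', 'Y135H', 'Y240C'] ∩ ['H173E', 'T944Q', 'V476N', 'Y135H'] = ['H173E', 'T944Q', 'V476N', 'Y135H']

Answer: H173E,T944Q,V476N,Y135H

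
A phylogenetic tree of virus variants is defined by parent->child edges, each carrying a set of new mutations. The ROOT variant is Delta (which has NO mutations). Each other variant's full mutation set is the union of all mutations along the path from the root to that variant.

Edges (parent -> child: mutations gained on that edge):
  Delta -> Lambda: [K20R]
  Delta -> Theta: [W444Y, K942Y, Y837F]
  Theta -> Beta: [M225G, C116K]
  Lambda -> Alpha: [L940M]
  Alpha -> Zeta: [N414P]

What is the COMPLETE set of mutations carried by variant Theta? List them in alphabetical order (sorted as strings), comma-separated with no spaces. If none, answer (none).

Answer: K942Y,W444Y,Y837F

Derivation:
At Delta: gained [] -> total []
At Theta: gained ['W444Y', 'K942Y', 'Y837F'] -> total ['K942Y', 'W444Y', 'Y837F']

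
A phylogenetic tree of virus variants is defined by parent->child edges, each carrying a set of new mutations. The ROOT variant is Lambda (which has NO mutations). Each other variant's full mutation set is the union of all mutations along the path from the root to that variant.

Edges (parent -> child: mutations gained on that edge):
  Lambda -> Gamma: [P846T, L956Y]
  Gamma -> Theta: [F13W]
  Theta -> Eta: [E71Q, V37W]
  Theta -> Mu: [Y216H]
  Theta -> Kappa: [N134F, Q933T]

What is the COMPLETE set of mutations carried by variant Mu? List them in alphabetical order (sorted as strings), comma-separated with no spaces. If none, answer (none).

At Lambda: gained [] -> total []
At Gamma: gained ['P846T', 'L956Y'] -> total ['L956Y', 'P846T']
At Theta: gained ['F13W'] -> total ['F13W', 'L956Y', 'P846T']
At Mu: gained ['Y216H'] -> total ['F13W', 'L956Y', 'P846T', 'Y216H']

Answer: F13W,L956Y,P846T,Y216H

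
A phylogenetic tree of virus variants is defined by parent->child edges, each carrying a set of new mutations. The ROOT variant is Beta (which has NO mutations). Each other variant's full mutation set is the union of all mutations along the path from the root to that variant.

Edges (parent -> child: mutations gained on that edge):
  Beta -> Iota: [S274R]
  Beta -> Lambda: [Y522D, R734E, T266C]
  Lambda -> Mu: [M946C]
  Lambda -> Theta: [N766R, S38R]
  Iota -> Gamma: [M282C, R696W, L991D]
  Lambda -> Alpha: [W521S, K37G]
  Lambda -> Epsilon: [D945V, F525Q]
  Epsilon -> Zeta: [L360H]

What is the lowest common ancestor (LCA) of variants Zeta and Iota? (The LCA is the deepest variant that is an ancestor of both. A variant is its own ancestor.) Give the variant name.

Answer: Beta

Derivation:
Path from root to Zeta: Beta -> Lambda -> Epsilon -> Zeta
  ancestors of Zeta: {Beta, Lambda, Epsilon, Zeta}
Path from root to Iota: Beta -> Iota
  ancestors of Iota: {Beta, Iota}
Common ancestors: {Beta}
Walk up from Iota: Iota (not in ancestors of Zeta), Beta (in ancestors of Zeta)
Deepest common ancestor (LCA) = Beta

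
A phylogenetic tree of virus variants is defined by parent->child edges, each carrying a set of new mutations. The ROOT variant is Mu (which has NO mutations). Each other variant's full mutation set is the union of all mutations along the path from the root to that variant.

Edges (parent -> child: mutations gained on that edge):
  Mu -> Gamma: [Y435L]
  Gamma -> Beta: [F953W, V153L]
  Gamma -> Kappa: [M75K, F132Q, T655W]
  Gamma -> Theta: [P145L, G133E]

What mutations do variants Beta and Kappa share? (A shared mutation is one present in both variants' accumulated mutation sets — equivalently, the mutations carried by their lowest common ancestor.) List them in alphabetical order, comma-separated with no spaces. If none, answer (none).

Accumulating mutations along path to Beta:
  At Mu: gained [] -> total []
  At Gamma: gained ['Y435L'] -> total ['Y435L']
  At Beta: gained ['F953W', 'V153L'] -> total ['F953W', 'V153L', 'Y435L']
Mutations(Beta) = ['F953W', 'V153L', 'Y435L']
Accumulating mutations along path to Kappa:
  At Mu: gained [] -> total []
  At Gamma: gained ['Y435L'] -> total ['Y435L']
  At Kappa: gained ['M75K', 'F132Q', 'T655W'] -> total ['F132Q', 'M75K', 'T655W', 'Y435L']
Mutations(Kappa) = ['F132Q', 'M75K', 'T655W', 'Y435L']
Intersection: ['F953W', 'V153L', 'Y435L'] ∩ ['F132Q', 'M75K', 'T655W', 'Y435L'] = ['Y435L']

Answer: Y435L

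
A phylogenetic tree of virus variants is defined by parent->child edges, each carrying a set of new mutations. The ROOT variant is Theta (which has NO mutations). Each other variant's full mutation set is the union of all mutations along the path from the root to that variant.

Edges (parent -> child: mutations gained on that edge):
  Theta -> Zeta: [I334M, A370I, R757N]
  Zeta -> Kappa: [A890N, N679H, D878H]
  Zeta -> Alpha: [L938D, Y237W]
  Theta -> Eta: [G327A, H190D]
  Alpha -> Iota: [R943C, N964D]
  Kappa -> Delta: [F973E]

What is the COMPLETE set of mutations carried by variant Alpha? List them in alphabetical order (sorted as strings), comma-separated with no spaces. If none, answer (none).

Answer: A370I,I334M,L938D,R757N,Y237W

Derivation:
At Theta: gained [] -> total []
At Zeta: gained ['I334M', 'A370I', 'R757N'] -> total ['A370I', 'I334M', 'R757N']
At Alpha: gained ['L938D', 'Y237W'] -> total ['A370I', 'I334M', 'L938D', 'R757N', 'Y237W']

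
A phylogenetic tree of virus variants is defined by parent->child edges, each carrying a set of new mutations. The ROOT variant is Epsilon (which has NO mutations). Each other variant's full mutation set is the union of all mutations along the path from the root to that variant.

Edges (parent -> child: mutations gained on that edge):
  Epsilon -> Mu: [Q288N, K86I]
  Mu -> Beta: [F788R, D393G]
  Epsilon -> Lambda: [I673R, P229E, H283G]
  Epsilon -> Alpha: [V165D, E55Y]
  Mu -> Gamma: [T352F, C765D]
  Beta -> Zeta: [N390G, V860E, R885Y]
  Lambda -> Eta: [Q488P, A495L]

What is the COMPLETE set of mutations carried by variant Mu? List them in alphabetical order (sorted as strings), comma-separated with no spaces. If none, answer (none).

Answer: K86I,Q288N

Derivation:
At Epsilon: gained [] -> total []
At Mu: gained ['Q288N', 'K86I'] -> total ['K86I', 'Q288N']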